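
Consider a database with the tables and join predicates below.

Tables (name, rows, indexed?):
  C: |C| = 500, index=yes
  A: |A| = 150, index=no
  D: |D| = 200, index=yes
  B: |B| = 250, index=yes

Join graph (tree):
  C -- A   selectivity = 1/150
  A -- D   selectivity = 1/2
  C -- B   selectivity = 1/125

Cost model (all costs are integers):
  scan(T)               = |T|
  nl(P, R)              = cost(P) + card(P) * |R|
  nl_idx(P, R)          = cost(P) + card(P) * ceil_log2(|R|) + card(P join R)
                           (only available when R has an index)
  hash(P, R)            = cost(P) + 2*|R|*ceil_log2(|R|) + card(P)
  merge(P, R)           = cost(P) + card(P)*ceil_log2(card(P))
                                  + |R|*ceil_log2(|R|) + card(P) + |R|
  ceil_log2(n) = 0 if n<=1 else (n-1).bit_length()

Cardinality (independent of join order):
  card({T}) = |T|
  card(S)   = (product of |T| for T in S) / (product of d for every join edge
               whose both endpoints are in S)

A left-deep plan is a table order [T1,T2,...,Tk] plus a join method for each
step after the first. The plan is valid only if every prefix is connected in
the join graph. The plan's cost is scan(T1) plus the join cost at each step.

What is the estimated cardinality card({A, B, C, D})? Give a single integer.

Tables in S: A(150), B(250), C(500), D(200)
Edges inside S: C-A(d=150), A-D(d=2), C-B(d=125)
numerator = 150 * 250 * 500 * 200 = 3750000000
denominator = 150 * 2 * 125 = 37500
card(S) = 3750000000 / 37500 = 100000

100000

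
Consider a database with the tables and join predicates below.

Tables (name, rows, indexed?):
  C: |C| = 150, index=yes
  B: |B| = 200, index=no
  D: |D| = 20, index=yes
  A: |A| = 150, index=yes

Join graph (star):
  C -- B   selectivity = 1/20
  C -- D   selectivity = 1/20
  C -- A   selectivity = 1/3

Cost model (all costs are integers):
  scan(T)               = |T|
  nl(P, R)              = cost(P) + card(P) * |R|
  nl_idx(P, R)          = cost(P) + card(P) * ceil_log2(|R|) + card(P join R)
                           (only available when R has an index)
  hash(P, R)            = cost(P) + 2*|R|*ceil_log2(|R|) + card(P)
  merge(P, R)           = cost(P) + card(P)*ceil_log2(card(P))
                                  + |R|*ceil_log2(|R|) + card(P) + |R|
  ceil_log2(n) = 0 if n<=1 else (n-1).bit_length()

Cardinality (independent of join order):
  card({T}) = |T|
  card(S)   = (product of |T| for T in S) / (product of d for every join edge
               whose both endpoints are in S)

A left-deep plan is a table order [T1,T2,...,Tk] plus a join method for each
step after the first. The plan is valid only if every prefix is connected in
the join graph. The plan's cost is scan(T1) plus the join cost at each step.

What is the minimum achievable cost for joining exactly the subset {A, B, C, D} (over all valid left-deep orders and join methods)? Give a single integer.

7380

Selinger DP over subsets of {A,B,C,D}:
  {C}: scan cost=150, card=150
  {B}: scan cost=200, card=200
  {D}: scan cost=20, card=20
  {A}: scan cost=150, card=150
  {BC}: card=1500; try (C,hash)→2800, (C,nl_idx)→3300, (B,merge)→3300, (C,merge)→3350, (B,hash)→3500, (B,nl)→30150 …(+1); best=2800 via (C,hash)
  {CD}: card=150; try (C,nl_idx)→330, (D,hash)→500, (D,nl_idx)→1050, (C,merge)→1490, (D,merge)→1620, (C,hash)→2440 …(+2); best=330 via (C,nl_idx)
  {AC}: card=7500; try (C,hash)→2700, (A,hash)→2700, (C,merge)→2850, (A,merge)→2850, (C,nl_idx)→8850, (A,nl_idx)→8850 …(+2); best=2700 via (C,hash)
  {BCD}: card=1500; try (B,merge)→3480, (B,hash)→3680, (D,hash)→4500, (D,nl_idx)→11800, (D,merge)→20920, (B,nl)→30330 …(+1); best=3480 via (B,merge)
  {ABC}: card=75000; try (A,hash)→6700, (B,hash)→13400, (A,merge)→22150, (A,nl_idx)→89800, (B,merge)→109500, (A,nl)→227800 …(+1); best=6700 via (A,hash)
  {ACD}: card=7500; try (A,hash)→2880, (A,merge)→3030, (A,nl_idx)→9030, (D,hash)→10400, (A,nl)→22830, (D,nl_idx)→47700 …(+2); best=2880 via (A,hash)
  {ABCD}: card=75000; try (A,hash)→7380, (B,hash)→13580, (A,merge)→22830, (D,hash)→81900, (A,nl_idx)→90480, (B,merge)→109680 …(+5); best=7380 via (A,hash)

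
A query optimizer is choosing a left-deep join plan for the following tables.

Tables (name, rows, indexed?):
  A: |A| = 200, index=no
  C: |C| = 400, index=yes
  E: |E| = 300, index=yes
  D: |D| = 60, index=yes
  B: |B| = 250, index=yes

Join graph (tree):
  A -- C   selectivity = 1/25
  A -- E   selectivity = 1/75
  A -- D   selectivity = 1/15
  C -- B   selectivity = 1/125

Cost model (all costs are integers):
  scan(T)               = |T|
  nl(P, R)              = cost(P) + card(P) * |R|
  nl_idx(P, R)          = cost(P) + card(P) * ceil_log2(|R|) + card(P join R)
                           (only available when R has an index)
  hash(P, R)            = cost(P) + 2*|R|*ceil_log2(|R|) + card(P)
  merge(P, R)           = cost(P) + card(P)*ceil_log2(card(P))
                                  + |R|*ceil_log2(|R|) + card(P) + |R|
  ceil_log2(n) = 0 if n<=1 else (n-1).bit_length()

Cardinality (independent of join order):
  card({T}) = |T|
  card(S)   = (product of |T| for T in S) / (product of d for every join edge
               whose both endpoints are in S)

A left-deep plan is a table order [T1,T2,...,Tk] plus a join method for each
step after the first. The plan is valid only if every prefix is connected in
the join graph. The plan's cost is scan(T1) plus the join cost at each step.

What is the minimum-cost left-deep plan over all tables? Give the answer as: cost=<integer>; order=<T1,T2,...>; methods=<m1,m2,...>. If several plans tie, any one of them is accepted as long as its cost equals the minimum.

Selinger DP (subsets sized 1..n):
  {A}: scan cost=200, card=200
  {C}: scan cost=400, card=400
  {E}: scan cost=300, card=300
  {D}: scan cost=60, card=60
  {B}: scan cost=250, card=250
  {AC}: card=3200; try (A,hash)→4000, (C,nl_idx)→5200, (C,merge)→6000, (A,merge)→6200, (C,hash)→7600, (C,nl)→80200 …(+1); best=4000 via (A,hash)
  {AE}: card=800; try (E,nl_idx)→2800, (A,hash)→3800, (E,merge)→5000, (A,merge)→5100, (E,hash)→5800, (E,nl)→60200 …(+1); best=2800 via (E,nl_idx)
  {AD}: card=800; try (D,hash)→1120, (D,nl_idx)→2200, (A,merge)→2280, (D,merge)→2420, (A,hash)→3320, (A,nl)→12060 …(+1); best=1120 via (D,hash)
  {BC}: card=800; try (C,nl_idx)→3300, (B,nl_idx)→4400, (B,hash)→4800, (C,merge)→6500, (B,merge)→6650, (C,hash)→7700 …(+2); best=3300 via (C,nl_idx)
  {ACE}: card=12800; try (C,hash)→10800, (E,hash)→12600, (C,merge)→15600, (C,nl_idx)→22800, (E,nl_idx)→45600, (E,merge)→48600 …(+2); best=10800 via (C,hash)
  {ACD}: card=12800; try (D,hash)→7920, (C,hash)→9120, (C,merge)→13920, (C,nl_idx)→21120, (D,nl_idx)→36000, (D,merge)→46020 …(+2); best=7920 via (D,hash)
  {ABC}: card=6400; try (A,hash)→7300, (B,hash)→11200, (A,merge)→13900, (B,nl_idx)→36000, (B,merge)→47850, (A,nl)→163300 …(+1); best=7300 via (A,hash)
  {ADE}: card=3200; try (D,hash)→4320, (E,hash)→7320, (D,nl_idx)→10800, (E,nl_idx)→11520, (D,merge)→12020, (E,merge)→12920 …(+2); best=4320 via (D,hash)
  {ACDE}: card=51200; try (C,hash)→14720, (D,hash)→24320, (E,hash)→26120, (C,merge)→49920, (C,nl_idx)→84320, (D,nl_idx)→138800 …(+6); best=14720 via (C,hash)
  {ABCE}: card=25600; try (E,hash)→19100, (B,hash)→27600, (E,nl_idx)→90500, (E,merge)→99900, (B,nl_idx)→138800, (B,merge)→205050 …(+2); best=19100 via (E,hash)
  {ABCD}: card=25600; try (D,hash)→14420, (B,hash)→24720, (D,nl_idx)→71300, (D,merge)→97320, (B,nl_idx)→135920, (B,merge)→202170 …(+2); best=14420 via (D,hash)
  {ABCDE}: card=102400; try (E,hash)→45420, (D,hash)→45420, (B,hash)→69920, (D,nl_idx)→275100, (E,nl_idx)→347220, (E,merge)→427020 …(+6); best=45420 via (E,hash)

cost=45420; order=B,C,A,D,E; methods=nl_idx,hash,hash,hash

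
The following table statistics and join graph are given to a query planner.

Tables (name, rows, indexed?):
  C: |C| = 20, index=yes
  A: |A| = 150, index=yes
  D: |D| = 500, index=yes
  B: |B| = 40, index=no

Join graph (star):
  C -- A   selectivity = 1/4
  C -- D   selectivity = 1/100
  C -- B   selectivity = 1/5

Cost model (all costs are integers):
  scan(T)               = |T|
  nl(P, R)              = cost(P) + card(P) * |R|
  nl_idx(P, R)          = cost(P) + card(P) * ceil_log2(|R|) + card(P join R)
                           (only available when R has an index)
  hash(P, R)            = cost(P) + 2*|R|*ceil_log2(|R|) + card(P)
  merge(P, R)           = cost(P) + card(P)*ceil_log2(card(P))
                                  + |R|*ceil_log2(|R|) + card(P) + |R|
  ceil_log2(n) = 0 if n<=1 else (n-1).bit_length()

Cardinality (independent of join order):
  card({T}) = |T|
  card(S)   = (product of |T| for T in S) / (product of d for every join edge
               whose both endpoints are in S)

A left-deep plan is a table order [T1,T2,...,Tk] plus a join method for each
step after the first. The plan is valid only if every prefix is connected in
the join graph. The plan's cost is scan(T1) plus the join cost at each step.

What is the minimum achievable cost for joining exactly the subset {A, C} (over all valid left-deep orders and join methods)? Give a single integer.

500

Selinger DP over subsets of {A,C}:
  {C}: scan cost=20, card=20
  {A}: scan cost=150, card=150
  {AC}: card=750; try (C,hash)→500, (A,nl_idx)→930, (A,merge)→1490, (C,merge)→1620, (C,nl_idx)→1650, (A,hash)→2440 …(+2); best=500 via (C,hash)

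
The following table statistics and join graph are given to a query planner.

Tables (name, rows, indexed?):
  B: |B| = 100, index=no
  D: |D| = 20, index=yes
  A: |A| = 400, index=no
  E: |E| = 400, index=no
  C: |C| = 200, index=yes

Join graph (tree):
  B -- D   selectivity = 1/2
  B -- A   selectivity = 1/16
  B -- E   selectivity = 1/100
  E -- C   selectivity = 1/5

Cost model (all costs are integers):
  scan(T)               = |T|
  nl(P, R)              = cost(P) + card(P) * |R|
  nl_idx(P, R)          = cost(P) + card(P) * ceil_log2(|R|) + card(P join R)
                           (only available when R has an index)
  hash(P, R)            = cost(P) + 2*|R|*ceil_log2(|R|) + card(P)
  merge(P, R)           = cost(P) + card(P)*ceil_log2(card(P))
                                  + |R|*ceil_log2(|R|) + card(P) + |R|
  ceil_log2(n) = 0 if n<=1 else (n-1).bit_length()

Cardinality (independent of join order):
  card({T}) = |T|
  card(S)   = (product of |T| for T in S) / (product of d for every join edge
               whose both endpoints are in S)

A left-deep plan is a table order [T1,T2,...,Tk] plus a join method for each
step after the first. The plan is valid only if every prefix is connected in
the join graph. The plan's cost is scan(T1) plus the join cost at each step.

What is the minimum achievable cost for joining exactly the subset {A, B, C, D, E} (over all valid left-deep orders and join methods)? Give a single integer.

Selinger DP over subsets of {A,B,C,D,E}:
  {B}: scan cost=100, card=100
  {D}: scan cost=20, card=20
  {A}: scan cost=400, card=400
  {E}: scan cost=400, card=400
  {C}: scan cost=200, card=200
  {BD}: card=1000; try (D,hash)→400, (B,merge)→940, (D,merge)→1020, (B,hash)→1440, (D,nl_idx)→1600, (B,nl)→2020 …(+1); best=400 via (D,hash)
  {AB}: card=2500; try (B,hash)→2200, (A,merge)→4900, (B,merge)→5200, (A,hash)→7400, (A,nl)→40100, (B,nl)→40400; best=2200 via (B,hash)
  {BE}: card=400; try (B,hash)→2200, (E,merge)→4900, (B,merge)→5200, (E,hash)→7400, (E,nl)→40100, (B,nl)→40400; best=2200 via (B,hash)
  {CE}: card=16000; try (C,hash)→4000, (E,merge)→6000, (C,merge)→6200, (E,hash)→7600, (C,nl_idx)→19600, (E,nl)→80200 …(+1); best=4000 via (C,hash)
  {ABD}: card=25000; try (D,hash)→4900, (A,hash)→8600, (A,merge)→15400, (D,merge)→34820, (D,nl_idx)→39700, (D,nl)→52200 …(+1); best=4900 via (D,hash)
  {BDE}: card=4000; try (D,hash)→2800, (D,merge)→6320, (D,nl_idx)→8200, (E,hash)→8600, (D,nl)→10200, (E,merge)→15400 …(+1); best=2800 via (D,hash)
  {ABE}: card=10000; try (A,hash)→9800, (A,merge)→10200, (E,hash)→11900, (E,merge)→38700, (A,nl)→162200, (E,nl)→1002200; best=9800 via (A,hash)
  {BCE}: card=16000; try (C,hash)→5800, (C,merge)→8000, (C,nl_idx)→21400, (B,hash)→21400, (C,nl)→82200, (B,merge)→244800 …(+1); best=5800 via (C,hash)
  {ABDE}: card=100000; try (A,hash)→14000, (D,hash)→20000, (E,hash)→37100, (A,merge)→58800, (D,nl_idx)→159800, (D,merge)→159920 …(+4); best=14000 via (A,hash)
  {BCDE}: card=160000; try (C,hash)→10000, (D,hash)→22000, (C,merge)→56600, (C,nl_idx)→194800, (D,nl_idx)→245800, (D,merge)→245920 …(+2); best=10000 via (C,hash)
  {ABCE}: card=400000; try (C,hash)→23000, (A,hash)→29000, (C,merge)→161600, (A,merge)→249800, (C,nl_idx)→489800, (C,nl)→2009800 …(+1); best=23000 via (C,hash)
  {ABCDE}: card=4000000; try (C,hash)→117200, (A,hash)→177200, (D,hash)→423200, (C,merge)→1815800, (A,merge)→3054000, (C,nl_idx)→4814000 …(+5); best=117200 via (C,hash)

117200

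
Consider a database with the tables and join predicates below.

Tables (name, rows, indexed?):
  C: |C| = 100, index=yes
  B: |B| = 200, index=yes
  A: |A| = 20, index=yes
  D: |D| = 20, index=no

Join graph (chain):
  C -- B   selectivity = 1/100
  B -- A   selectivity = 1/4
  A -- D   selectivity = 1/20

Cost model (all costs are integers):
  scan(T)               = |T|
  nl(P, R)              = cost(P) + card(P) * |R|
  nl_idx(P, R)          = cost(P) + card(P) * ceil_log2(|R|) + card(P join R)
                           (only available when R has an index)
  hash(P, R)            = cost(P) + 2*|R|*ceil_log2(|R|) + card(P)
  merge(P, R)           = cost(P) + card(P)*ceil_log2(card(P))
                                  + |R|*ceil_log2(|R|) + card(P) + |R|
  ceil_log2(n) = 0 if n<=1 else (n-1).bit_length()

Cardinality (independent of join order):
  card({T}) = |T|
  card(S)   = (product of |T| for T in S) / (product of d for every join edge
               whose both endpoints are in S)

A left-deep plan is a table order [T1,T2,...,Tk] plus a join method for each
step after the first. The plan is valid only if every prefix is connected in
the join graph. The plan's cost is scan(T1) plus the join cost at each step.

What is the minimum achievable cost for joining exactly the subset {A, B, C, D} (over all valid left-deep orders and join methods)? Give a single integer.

2700

Selinger DP over subsets of {A,B,C,D}:
  {C}: scan cost=100, card=100
  {B}: scan cost=200, card=200
  {A}: scan cost=20, card=20
  {D}: scan cost=20, card=20
  {BC}: card=200; try (B,nl_idx)→1100, (C,hash)→1800, (C,nl_idx)→1800, (B,merge)→2700, (C,merge)→2800, (B,hash)→3400 …(+2); best=1100 via (B,nl_idx)
  {AB}: card=1000; try (A,hash)→600, (B,nl_idx)→1180, (B,merge)→1940, (A,merge)→2120, (A,nl_idx)→2200, (B,hash)→3240 …(+2); best=600 via (A,hash)
  {AD}: card=20; try (A,nl_idx)→140, (D,hash)→240, (A,hash)→240, (D,merge)→260, (A,merge)→260, (D,nl)→420 …(+1); best=140 via (A,nl_idx)
  {ABC}: card=1000; try (A,hash)→1500, (C,hash)→3000, (A,merge)→3020, (A,nl_idx)→3100, (A,nl)→5100, (C,nl_idx)→8600 …(+2); best=1500 via (A,hash)
  {ABD}: card=1000; try (B,nl_idx)→1300, (D,hash)→1800, (B,merge)→2060, (B,hash)→3360, (B,nl)→4140, (D,merge)→11720 …(+1); best=1300 via (B,nl_idx)
  {ABCD}: card=1000; try (D,hash)→2700, (C,hash)→3700, (C,nl_idx)→9300, (D,merge)→12620, (C,merge)→13100, (D,nl)→21500 …(+1); best=2700 via (D,hash)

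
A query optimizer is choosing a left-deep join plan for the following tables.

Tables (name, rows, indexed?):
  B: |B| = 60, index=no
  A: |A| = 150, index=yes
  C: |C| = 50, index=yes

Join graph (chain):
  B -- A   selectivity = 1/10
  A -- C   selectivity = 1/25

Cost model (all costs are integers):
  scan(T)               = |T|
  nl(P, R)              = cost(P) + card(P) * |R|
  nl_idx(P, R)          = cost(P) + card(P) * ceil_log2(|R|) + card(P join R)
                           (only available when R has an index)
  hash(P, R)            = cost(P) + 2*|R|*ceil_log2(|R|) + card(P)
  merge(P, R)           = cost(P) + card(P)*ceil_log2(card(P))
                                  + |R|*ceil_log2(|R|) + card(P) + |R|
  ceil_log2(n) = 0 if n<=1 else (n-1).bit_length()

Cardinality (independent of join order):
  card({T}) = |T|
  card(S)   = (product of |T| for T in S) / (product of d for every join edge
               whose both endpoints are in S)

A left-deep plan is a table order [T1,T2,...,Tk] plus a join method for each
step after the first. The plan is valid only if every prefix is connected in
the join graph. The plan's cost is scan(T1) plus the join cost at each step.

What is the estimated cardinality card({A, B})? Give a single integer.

900

Tables in S: A(150), B(60)
Edges inside S: B-A(d=10)
numerator = 150 * 60 = 9000
denominator = 10 = 10
card(S) = 9000 / 10 = 900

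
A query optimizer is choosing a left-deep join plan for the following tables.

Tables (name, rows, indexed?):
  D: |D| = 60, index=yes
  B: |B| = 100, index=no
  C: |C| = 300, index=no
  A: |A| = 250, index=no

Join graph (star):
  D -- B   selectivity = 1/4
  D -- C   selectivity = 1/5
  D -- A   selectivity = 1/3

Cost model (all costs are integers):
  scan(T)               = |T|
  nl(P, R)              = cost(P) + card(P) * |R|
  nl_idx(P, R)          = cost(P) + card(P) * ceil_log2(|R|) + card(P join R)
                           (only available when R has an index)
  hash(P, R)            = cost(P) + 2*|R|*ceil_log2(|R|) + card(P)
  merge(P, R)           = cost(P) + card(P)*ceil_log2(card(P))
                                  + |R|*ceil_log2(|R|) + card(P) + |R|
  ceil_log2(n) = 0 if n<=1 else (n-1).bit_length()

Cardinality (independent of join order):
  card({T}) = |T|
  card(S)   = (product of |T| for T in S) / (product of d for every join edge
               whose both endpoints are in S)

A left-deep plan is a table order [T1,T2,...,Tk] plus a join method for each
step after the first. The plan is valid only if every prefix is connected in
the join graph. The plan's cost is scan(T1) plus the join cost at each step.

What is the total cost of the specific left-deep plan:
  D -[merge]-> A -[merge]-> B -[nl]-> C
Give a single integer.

37573530

step 1: scan D: cost=60, card=60
step 2: join A via merge
    card(P join A) = 60*250/(3) = 5000
    cost = 60 + 60*6 + 250*8 + 60 + 250 = 2730
step 3: join B via merge
    card(P join B) = 5000*100/(4) = 125000
    cost = 2730 + 5000*13 + 100*7 + 5000 + 100 = 73530
step 4: join C via nl
    card(P join C) = 125000*300/(5) = 7500000
    cost = 73530 + 125000*300 = 37573530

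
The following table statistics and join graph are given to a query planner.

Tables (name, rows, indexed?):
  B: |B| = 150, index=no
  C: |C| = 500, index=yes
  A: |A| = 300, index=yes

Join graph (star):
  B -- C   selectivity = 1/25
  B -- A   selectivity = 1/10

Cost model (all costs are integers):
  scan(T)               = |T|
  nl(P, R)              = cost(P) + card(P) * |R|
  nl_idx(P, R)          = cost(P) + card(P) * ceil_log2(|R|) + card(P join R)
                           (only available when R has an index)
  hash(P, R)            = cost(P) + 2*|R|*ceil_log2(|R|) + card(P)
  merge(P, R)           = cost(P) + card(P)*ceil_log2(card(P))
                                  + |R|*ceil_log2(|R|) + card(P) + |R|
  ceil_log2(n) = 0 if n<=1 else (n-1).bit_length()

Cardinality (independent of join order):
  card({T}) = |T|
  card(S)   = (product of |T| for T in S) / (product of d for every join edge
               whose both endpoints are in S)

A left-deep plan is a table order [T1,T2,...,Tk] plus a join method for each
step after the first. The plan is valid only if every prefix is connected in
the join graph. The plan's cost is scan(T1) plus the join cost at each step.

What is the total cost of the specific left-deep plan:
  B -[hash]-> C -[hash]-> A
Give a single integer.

step 1: scan B: cost=150, card=150
step 2: join C via hash
    card(P join C) = 150*500/(25) = 3000
    cost = 150 + 2*500*9 + 150 = 9300
step 3: join A via hash
    card(P join A) = 3000*300/(10) = 90000
    cost = 9300 + 2*300*9 + 3000 = 17700

17700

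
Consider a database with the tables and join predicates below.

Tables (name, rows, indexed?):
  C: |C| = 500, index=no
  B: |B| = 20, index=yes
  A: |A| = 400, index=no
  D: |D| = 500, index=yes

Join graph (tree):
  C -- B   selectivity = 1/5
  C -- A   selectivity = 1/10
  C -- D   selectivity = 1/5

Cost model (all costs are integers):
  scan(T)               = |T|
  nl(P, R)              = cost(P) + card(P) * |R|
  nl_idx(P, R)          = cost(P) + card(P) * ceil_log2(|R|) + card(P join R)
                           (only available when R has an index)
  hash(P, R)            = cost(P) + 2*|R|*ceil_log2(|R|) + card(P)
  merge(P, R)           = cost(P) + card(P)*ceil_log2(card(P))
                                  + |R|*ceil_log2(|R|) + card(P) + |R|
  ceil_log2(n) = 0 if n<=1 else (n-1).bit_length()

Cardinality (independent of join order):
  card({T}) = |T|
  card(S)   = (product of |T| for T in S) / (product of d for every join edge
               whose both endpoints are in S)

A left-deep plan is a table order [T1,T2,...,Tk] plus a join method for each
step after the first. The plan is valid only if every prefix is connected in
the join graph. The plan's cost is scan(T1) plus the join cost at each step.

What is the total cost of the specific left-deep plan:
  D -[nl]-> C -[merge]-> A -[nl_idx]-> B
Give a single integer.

step 1: scan D: cost=500, card=500
step 2: join C via nl
    card(P join C) = 500*500/(5) = 50000
    cost = 500 + 500*500 = 250500
step 3: join A via merge
    card(P join A) = 50000*400/(10) = 2000000
    cost = 250500 + 50000*16 + 400*9 + 50000 + 400 = 1104500
step 4: join B via nl_idx
    card(P join B) = 2000000*20/(5) = 8000000
    cost = 1104500 + 2000000*5 + 8000000 = 19104500

19104500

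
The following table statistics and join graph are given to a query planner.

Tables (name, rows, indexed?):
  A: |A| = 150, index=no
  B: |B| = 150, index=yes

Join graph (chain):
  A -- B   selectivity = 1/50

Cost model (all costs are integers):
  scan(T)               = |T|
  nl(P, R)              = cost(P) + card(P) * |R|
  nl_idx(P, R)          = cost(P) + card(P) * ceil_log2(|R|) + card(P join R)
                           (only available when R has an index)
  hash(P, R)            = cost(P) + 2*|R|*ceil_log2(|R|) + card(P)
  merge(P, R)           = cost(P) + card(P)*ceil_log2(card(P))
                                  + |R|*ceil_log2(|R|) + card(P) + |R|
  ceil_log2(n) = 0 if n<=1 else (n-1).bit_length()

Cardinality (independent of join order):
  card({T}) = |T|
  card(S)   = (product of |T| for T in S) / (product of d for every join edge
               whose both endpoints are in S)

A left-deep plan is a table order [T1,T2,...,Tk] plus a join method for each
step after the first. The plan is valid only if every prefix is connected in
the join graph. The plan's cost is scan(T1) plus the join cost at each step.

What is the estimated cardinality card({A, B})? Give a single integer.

Tables in S: A(150), B(150)
Edges inside S: A-B(d=50)
numerator = 150 * 150 = 22500
denominator = 50 = 50
card(S) = 22500 / 50 = 450

450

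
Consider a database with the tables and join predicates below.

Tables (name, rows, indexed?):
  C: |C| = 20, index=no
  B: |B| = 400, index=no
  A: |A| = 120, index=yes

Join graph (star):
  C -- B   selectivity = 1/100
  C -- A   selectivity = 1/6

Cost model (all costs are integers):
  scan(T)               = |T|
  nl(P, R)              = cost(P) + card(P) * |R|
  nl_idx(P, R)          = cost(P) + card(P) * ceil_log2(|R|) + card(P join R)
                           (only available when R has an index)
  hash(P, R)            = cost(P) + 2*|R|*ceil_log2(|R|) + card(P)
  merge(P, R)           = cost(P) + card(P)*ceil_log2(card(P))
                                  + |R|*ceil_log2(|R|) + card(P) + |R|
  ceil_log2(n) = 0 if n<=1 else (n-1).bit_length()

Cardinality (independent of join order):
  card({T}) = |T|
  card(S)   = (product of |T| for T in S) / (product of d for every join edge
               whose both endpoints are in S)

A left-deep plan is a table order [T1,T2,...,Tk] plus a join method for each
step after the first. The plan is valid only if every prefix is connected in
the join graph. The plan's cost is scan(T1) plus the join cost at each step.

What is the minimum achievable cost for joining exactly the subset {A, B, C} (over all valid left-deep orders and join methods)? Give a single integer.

2600

Selinger DP over subsets of {A,B,C}:
  {C}: scan cost=20, card=20
  {B}: scan cost=400, card=400
  {A}: scan cost=120, card=120
  {BC}: card=80; try (C,hash)→1000, (B,merge)→4140, (C,merge)→4520, (B,hash)→7240, (B,nl)→8020, (C,nl)→8400; best=1000 via (C,hash)
  {AC}: card=400; try (C,hash)→440, (A,nl_idx)→560, (A,merge)→1100, (C,merge)→1200, (A,hash)→1720, (A,nl)→2420 …(+1); best=440 via (C,hash)
  {ABC}: card=1600; try (A,merge)→2600, (A,hash)→2760, (A,nl_idx)→3160, (B,hash)→8040, (B,merge)→8440, (A,nl)→10600 …(+1); best=2600 via (A,merge)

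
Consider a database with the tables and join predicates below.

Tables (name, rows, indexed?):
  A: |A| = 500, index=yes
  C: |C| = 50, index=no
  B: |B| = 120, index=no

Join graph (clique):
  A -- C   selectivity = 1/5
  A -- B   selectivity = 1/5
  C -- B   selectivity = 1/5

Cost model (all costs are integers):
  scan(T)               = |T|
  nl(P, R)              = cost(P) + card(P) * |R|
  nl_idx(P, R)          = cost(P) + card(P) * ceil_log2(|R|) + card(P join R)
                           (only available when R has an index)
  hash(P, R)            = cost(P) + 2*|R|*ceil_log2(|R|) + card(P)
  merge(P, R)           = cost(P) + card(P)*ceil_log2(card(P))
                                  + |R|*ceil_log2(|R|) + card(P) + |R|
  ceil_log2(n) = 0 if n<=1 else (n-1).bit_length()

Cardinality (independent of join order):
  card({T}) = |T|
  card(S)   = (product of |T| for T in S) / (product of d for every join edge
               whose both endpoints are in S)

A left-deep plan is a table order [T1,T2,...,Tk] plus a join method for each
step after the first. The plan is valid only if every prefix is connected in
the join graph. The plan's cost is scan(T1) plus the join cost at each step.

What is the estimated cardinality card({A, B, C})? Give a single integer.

24000

Tables in S: A(500), B(120), C(50)
Edges inside S: A-C(d=5), A-B(d=5), C-B(d=5)
numerator = 500 * 120 * 50 = 3000000
denominator = 5 * 5 * 5 = 125
card(S) = 3000000 / 125 = 24000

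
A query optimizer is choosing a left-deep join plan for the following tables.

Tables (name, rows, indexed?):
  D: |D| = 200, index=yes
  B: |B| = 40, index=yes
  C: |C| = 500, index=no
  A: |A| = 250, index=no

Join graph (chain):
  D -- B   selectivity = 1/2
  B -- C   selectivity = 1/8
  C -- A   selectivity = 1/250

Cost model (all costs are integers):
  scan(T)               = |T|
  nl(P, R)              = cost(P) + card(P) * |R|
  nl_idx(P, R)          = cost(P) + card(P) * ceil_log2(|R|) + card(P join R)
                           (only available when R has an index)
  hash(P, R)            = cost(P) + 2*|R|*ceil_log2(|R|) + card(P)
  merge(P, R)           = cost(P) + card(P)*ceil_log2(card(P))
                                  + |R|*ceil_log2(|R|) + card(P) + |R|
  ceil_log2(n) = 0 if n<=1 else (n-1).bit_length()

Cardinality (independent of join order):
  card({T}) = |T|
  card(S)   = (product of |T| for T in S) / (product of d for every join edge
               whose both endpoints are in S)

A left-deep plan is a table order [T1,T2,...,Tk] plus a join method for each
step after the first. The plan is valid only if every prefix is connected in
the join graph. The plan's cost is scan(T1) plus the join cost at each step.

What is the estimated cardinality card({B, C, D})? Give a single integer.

250000

Tables in S: B(40), C(500), D(200)
Edges inside S: D-B(d=2), B-C(d=8)
numerator = 40 * 500 * 200 = 4000000
denominator = 2 * 8 = 16
card(S) = 4000000 / 16 = 250000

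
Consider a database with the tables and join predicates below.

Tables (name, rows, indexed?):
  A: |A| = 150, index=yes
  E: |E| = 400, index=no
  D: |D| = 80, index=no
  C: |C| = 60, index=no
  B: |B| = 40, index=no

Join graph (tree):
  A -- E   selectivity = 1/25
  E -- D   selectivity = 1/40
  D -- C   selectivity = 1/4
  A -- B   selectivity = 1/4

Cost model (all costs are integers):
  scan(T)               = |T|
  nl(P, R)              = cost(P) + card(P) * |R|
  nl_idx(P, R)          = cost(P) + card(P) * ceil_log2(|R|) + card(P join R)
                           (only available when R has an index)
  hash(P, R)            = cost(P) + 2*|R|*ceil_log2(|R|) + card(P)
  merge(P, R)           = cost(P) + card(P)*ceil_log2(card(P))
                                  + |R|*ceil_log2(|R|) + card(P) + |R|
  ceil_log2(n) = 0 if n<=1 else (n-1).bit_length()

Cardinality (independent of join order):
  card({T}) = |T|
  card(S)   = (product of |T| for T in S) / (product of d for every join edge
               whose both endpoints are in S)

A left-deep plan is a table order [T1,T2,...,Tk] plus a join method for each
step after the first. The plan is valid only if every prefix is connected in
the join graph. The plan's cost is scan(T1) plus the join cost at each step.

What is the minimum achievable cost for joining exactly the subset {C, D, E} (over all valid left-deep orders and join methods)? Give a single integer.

Selinger DP over subsets of {C,D,E}:
  {E}: scan cost=400, card=400
  {D}: scan cost=80, card=80
  {C}: scan cost=60, card=60
  {DE}: card=800; try (D,hash)→1920, (E,merge)→4720, (D,merge)→5040, (E,hash)→7360, (E,nl)→32080, (D,nl)→32400; best=1920 via (D,hash)
  {CD}: card=1200; try (C,hash)→880, (D,merge)→1120, (C,merge)→1140, (D,hash)→1240, (D,nl)→4860, (C,nl)→4880; best=880 via (C,hash)
  {CDE}: card=12000; try (C,hash)→3440, (E,hash)→9280, (C,merge)→11140, (E,merge)→19280, (C,nl)→49920, (E,nl)→480880; best=3440 via (C,hash)

3440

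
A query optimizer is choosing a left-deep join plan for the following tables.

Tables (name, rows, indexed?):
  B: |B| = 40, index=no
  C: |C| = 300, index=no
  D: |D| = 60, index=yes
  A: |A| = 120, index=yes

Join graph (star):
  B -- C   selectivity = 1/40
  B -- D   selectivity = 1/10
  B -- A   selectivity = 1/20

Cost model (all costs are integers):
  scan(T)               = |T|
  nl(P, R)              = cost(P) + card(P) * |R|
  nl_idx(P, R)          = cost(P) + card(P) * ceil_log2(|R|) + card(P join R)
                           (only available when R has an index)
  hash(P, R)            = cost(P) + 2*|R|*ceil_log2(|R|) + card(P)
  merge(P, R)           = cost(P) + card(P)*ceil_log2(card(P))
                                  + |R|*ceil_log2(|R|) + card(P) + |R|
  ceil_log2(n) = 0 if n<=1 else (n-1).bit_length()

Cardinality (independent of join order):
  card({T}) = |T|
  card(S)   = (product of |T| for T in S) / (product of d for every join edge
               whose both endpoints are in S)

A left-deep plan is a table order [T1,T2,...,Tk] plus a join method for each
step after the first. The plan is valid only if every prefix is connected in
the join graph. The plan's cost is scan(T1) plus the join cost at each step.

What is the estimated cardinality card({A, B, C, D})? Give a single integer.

Tables in S: A(120), B(40), C(300), D(60)
Edges inside S: B-C(d=40), B-D(d=10), B-A(d=20)
numerator = 120 * 40 * 300 * 60 = 86400000
denominator = 40 * 10 * 20 = 8000
card(S) = 86400000 / 8000 = 10800

10800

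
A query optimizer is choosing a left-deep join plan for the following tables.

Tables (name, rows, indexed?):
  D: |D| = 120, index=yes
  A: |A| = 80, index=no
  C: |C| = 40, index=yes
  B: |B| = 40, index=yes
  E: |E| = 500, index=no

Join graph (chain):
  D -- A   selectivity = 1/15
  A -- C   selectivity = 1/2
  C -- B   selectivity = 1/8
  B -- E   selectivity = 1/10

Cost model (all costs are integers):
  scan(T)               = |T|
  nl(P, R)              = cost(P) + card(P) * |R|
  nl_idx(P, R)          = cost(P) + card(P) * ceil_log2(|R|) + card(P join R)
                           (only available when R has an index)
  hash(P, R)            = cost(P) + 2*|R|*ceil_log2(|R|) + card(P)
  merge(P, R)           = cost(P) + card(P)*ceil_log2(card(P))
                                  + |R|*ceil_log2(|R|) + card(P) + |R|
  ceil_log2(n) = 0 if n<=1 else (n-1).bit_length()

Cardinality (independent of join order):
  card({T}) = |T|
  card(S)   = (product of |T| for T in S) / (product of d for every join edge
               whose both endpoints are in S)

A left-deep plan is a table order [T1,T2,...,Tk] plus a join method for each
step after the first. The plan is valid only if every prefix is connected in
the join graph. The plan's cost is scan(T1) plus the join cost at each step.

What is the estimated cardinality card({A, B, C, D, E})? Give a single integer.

Tables in S: A(80), B(40), C(40), D(120), E(500)
Edges inside S: D-A(d=15), A-C(d=2), C-B(d=8), B-E(d=10)
numerator = 80 * 40 * 40 * 120 * 500 = 7680000000
denominator = 15 * 2 * 8 * 10 = 2400
card(S) = 7680000000 / 2400 = 3200000

3200000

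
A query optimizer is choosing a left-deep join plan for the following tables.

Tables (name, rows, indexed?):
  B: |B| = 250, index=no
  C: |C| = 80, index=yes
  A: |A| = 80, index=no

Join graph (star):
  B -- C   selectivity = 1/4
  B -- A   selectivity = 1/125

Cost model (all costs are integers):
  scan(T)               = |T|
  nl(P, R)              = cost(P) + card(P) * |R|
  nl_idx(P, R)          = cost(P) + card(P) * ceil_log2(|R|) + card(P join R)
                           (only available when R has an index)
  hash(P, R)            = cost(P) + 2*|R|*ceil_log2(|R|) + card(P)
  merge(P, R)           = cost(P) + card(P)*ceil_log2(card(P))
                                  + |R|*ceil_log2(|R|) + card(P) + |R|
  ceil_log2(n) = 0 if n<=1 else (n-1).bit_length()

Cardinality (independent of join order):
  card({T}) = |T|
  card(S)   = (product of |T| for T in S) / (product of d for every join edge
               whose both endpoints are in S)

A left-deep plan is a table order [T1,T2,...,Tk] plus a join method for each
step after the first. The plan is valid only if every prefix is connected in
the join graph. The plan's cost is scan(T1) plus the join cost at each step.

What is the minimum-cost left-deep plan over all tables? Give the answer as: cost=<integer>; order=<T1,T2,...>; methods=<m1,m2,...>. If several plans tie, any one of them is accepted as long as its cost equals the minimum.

cost=2900; order=B,A,C; methods=hash,hash

Selinger DP (subsets sized 1..n):
  {B}: scan cost=250, card=250
  {C}: scan cost=80, card=80
  {A}: scan cost=80, card=80
  {BC}: card=5000; try (C,hash)→1620, (B,merge)→2970, (C,merge)→3140, (B,hash)→4160, (C,nl_idx)→7000, (B,nl)→20080 …(+1); best=1620 via (C,hash)
  {AB}: card=160; try (A,hash)→1620, (B,merge)→2970, (A,merge)→3140, (B,hash)→4160, (B,nl)→20080, (A,nl)→20250; best=1620 via (A,hash)
  {ABC}: card=3200; try (C,hash)→2900, (C,merge)→3700, (C,nl_idx)→5940, (A,hash)→7740, (C,nl)→14420, (A,merge)→72260 …(+1); best=2900 via (C,hash)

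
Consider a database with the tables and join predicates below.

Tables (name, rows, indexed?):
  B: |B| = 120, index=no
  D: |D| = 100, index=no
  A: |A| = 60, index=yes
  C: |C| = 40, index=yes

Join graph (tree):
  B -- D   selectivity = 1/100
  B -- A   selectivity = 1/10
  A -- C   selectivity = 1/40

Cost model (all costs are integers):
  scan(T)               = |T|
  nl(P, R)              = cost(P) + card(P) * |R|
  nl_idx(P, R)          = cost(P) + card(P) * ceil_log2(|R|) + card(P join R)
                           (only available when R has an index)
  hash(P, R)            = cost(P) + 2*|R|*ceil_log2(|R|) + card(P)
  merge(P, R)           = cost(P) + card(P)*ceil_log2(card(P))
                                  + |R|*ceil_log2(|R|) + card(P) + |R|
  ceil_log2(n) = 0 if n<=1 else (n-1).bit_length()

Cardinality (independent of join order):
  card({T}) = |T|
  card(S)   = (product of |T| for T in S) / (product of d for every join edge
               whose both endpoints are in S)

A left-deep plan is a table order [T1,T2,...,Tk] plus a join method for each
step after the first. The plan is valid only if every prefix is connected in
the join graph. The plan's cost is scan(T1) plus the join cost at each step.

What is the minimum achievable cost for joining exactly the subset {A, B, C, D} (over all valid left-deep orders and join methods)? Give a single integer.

3680

Selinger DP over subsets of {A,B,C,D}:
  {B}: scan cost=120, card=120
  {D}: scan cost=100, card=100
  {A}: scan cost=60, card=60
  {C}: scan cost=40, card=40
  {BD}: card=120; try (D,hash)→1640, (B,merge)→1860, (D,merge)→1880, (B,hash)→1880, (B,nl)→12100, (D,nl)→12120; best=1640 via (D,hash)
  {AB}: card=720; try (A,hash)→960, (B,merge)→1440, (A,merge)→1500, (A,nl_idx)→1560, (B,hash)→1800, (B,nl)→7260 …(+1); best=960 via (A,hash)
  {AC}: card=60; try (A,nl_idx)→340, (C,nl_idx)→480, (C,hash)→600, (A,merge)→740, (C,merge)→760, (A,hash)→800 …(+2); best=340 via (A,nl_idx)
  {ABD}: card=720; try (A,hash)→2480, (A,merge)→3020, (D,hash)→3080, (A,nl_idx)→3080, (A,nl)→8840, (D,merge)→9680 …(+1); best=2480 via (A,hash)
  {ABC}: card=720; try (B,merge)→1720, (B,hash)→2080, (C,hash)→2160, (C,nl_idx)→6000, (B,nl)→7540, (C,merge)→9160 …(+1); best=1720 via (B,merge)
  {ABCD}: card=720; try (C,hash)→3680, (D,hash)→3840, (C,nl_idx)→7520, (D,merge)→10440, (C,merge)→10680, (C,nl)→31280 …(+1); best=3680 via (C,hash)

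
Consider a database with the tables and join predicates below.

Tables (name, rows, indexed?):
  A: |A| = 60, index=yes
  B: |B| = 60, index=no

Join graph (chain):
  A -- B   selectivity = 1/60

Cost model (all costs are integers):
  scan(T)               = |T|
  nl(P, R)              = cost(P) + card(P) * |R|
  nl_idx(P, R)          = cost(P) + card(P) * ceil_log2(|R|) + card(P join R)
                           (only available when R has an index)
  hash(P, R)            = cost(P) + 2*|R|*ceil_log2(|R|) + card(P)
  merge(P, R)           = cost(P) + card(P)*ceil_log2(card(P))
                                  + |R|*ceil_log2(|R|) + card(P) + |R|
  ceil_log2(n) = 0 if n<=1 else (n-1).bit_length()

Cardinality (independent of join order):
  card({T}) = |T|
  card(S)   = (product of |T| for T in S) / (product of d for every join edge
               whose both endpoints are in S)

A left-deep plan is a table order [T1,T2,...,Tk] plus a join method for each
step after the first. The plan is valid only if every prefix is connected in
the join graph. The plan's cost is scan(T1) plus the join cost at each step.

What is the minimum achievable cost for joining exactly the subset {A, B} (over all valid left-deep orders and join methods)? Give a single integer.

480

Selinger DP over subsets of {A,B}:
  {A}: scan cost=60, card=60
  {B}: scan cost=60, card=60
  {AB}: card=60; try (A,nl_idx)→480, (B,hash)→840, (A,hash)→840, (B,merge)→900, (A,merge)→900, (B,nl)→3660 …(+1); best=480 via (A,nl_idx)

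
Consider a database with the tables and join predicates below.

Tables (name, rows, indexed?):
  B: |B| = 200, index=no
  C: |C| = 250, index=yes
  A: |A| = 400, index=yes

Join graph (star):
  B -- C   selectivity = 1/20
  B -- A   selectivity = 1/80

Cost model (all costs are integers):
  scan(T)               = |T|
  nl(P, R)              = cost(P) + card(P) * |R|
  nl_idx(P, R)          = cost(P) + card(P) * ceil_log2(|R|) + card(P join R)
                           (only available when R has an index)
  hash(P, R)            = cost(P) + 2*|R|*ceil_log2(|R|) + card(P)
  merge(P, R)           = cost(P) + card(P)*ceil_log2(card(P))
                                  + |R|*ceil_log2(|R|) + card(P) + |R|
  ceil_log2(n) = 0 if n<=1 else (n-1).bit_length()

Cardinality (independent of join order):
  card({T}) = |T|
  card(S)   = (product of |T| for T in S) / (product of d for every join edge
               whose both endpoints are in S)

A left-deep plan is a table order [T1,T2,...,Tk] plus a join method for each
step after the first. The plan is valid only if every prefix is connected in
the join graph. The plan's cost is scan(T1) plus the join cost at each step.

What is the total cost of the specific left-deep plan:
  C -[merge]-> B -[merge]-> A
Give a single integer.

step 1: scan C: cost=250, card=250
step 2: join B via merge
    card(P join B) = 250*200/(20) = 2500
    cost = 250 + 250*8 + 200*8 + 250 + 200 = 4300
step 3: join A via merge
    card(P join A) = 2500*400/(80) = 12500
    cost = 4300 + 2500*12 + 400*9 + 2500 + 400 = 40800

40800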